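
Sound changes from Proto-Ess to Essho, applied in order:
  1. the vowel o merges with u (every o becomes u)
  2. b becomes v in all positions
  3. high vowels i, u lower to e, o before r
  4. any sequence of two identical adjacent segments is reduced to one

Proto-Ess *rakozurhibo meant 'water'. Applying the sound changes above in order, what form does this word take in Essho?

rakuzorhivu

Essho: start from *rakozurhibo.
  rule 1 (vowel merger): rakozurhibo → rakuzurhibu
  rule 2 (unconditioned shift): rakuzurhibu → rakuzurhivu
  rule 3 (pre-rhotic lowering): rakuzurhivu → rakuzorhivu
  rule 4: no change — rakuzorhivu
  ⇒ Essho rakuzorhivu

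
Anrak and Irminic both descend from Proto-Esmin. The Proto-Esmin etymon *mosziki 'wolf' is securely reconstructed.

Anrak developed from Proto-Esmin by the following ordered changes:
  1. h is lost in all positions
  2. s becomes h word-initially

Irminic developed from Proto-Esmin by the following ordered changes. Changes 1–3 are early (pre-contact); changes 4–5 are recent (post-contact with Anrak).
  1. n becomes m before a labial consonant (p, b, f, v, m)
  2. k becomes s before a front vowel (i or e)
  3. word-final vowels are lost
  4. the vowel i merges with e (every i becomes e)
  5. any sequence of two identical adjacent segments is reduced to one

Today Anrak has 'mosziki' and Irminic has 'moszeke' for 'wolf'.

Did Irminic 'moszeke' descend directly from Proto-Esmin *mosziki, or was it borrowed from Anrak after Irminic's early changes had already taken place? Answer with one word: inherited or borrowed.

If inherited, *mosziki would pass through all of Irminic's changes:
Irminic: *mosziki > moszisi > moszis > moszes  (by palatalisation, apocope, vowel merger)
If borrowed from Anrak 'mosziki' after the early changes, it would undergo only the recent ones:
  rule 4 (vowel merger): mosziki → moszeke
  rule 5 (degemination): no change (moszeke)
  ⇒ as a loan: moszeke
Irminic 'moszeke' matches the loan outcome 'moszeke', not the inherited 'moszes' — it skipped the early Irminic changes, so it was borrowed from Anrak.

borrowed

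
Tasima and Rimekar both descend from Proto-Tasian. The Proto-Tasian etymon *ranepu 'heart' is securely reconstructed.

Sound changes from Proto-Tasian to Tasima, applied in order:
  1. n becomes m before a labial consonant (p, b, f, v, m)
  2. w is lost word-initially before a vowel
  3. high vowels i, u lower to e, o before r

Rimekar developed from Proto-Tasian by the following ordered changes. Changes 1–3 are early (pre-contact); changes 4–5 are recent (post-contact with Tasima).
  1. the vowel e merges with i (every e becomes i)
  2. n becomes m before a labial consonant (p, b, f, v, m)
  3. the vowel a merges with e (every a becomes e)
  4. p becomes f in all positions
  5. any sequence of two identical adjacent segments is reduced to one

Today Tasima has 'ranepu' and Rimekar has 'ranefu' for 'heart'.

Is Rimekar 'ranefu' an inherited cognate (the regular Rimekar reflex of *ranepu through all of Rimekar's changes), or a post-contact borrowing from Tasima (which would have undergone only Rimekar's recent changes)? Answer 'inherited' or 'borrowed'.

If inherited, *ranepu would pass through all of Rimekar's changes:
Rimekar: *ranepu
  ranepu → ranipu   [vowel merger]
  ranipu (rule 2 does not apply)
  ranipu → renipu   [vowel merger]
  renipu → renifu   [unconditioned shift]
  renifu (rule 5 does not apply)
  giving Rimekar renifu.
If borrowed from Tasima 'ranepu' after the early changes, it would undergo only the recent ones:
  rule 4 (unconditioned shift): ranepu → ranefu
  rule 5 (degemination): no change (ranefu)
  ⇒ as a loan: ranefu
Rimekar 'ranefu' matches the loan outcome 'ranefu', not the inherited 'renifu' — it skipped the early Rimekar changes, so it was borrowed from Tasima.

borrowed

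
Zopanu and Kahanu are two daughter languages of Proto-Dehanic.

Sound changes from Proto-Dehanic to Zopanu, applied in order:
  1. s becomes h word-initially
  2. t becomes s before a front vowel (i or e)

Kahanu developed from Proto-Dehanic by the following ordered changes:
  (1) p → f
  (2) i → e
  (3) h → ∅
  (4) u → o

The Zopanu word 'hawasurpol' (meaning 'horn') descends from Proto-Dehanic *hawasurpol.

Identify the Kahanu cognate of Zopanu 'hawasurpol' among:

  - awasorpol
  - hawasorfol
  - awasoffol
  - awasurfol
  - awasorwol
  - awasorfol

awasorfol

Kahanu: start from *hawasurpol.
  rule 1 (unconditioned shift): hawasurpol → hawasurfol
  rule 2: no change — hawasurfol
  rule 3 (h-loss): hawasurfol → awasurfol
  rule 4 (vowel merger): awasurfol → awasorfol
  ⇒ Kahanu awasorfol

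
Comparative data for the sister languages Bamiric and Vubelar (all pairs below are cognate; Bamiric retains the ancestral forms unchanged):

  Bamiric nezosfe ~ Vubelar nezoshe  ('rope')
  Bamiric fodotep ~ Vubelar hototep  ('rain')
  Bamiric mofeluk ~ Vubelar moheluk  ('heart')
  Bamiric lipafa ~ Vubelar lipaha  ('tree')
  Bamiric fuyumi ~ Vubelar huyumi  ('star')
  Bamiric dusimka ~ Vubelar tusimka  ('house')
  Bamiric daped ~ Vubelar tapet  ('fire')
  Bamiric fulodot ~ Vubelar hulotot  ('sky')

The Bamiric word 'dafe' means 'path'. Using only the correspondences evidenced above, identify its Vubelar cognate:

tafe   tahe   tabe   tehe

daped ~ tapet — Bamiric d corresponds to Vubelar t word-initially before a back vowel.
mofeluk ~ moheluk — Bamiric f corresponds to Vubelar h between vowels (before a front vowel).
Applying these to Bamiric 'dafe':
  dafe → tafe   (d→t word-initially before a back vowel)
  tafe → tahe   (f→h between vowels (before a front vowel))
So the Vubelar cognate is 'tahe'.

tahe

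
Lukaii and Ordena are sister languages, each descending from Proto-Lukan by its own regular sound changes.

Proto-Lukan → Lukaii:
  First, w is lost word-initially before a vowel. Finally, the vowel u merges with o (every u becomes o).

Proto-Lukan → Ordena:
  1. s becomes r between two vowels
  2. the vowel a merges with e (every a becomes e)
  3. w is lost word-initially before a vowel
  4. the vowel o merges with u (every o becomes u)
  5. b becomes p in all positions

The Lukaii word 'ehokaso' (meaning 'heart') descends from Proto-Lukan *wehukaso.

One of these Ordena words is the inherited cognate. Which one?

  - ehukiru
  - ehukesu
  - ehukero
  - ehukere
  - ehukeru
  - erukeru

Ordena: *wehukaso > wehukaro > wehukero > ehukero > ehukeru  (by rhotacism, vowel merger, glide loss, vowel merger)
Only 'ehukeru' matches the regular Ordena development of *wehukaso.

ehukeru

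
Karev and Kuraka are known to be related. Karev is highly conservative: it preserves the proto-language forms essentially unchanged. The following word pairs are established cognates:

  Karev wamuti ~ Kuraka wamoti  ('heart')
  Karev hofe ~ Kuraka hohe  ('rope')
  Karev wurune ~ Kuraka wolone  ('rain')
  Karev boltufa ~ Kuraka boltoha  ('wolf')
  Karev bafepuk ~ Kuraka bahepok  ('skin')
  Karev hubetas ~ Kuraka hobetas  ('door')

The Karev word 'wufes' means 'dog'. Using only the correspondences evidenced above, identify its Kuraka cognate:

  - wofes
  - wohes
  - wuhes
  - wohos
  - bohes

wohes

boltufa ~ boltoha — Karev u corresponds to Kuraka o after a consonant, before a labial obstruent.
hofe ~ hohe, bafepuk ~ bahepok — Karev f corresponds to Kuraka h between vowels (before a front vowel).
Applying these to Karev 'wufes':
  wufes → wofes   (u→o after a consonant, before a labial obstruent)
  wofes → wohes   (f→h between vowels (before a front vowel))
So the Kuraka cognate is 'wohes'.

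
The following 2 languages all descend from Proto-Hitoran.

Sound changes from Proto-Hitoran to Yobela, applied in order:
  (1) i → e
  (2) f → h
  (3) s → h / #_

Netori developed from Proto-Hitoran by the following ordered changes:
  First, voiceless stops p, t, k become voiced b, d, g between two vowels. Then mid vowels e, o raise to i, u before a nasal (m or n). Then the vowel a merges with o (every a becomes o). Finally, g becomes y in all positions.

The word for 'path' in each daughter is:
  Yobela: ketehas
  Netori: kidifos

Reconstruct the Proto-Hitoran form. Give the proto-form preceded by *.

*kitifas

Position 5: Yobela has h, Netori has f. Netori preserves f here (none of its changes turn any other segment into f), so the proto-segment is *f.
Position 3: Yobela has t, Netori has d. Yobela preserves t here (none of its changes turn any other segment into t), so the proto-segment is *t.
This points to *kitifas. Verify forward in each daughter:
Yobela: *kitifas > ketefas > ketehas  (by vowel merger, unconditioned shift)
Netori: *kitifas
  kitifas → kidifas   [intervocalic voicing]
  kidifas (rule 2 does not apply)
  kidifas → kidifos   [vowel merger]
  kidifos (rule 4 does not apply)
  giving Netori kidifos.
Only *kitifas yields all of Yobela ketehas, Netori kidifos.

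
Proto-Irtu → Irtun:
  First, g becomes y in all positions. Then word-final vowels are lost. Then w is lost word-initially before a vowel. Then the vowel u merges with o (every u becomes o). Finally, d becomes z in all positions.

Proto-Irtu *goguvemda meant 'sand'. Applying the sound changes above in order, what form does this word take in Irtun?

yoyovemz

Irtun: start from *goguvemda.
  rule 1 (unconditioned shift): goguvemda → yoyuvemda
  rule 2 (apocope): yoyuvemda → yoyuvemd
  rule 3: no change — yoyuvemd
  rule 4 (vowel merger): yoyuvemd → yoyovemd
  rule 5 (unconditioned shift): yoyovemd → yoyovemz
  ⇒ Irtun yoyovemz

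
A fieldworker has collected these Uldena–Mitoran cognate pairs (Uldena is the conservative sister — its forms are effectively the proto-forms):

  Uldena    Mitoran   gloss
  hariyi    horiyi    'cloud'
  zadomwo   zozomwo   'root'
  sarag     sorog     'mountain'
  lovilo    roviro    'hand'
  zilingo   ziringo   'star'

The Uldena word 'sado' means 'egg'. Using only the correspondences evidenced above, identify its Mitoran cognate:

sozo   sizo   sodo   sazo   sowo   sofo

sozo

zadomwo ~ zozomwo, sarag ~ sorog — Uldena a corresponds to Mitoran o after a consonant, before a consonant other than r, m, n, p, b, f, v.
zadomwo ~ zozomwo — Uldena d corresponds to Mitoran z between vowels (before a back vowel).
Applying these to Uldena 'sado':
  sado → sodo   (a→o after a consonant, before a consonant other than r, m, n, p, b, f, v)
  sodo → sozo   (d→z between vowels (before a back vowel))
So the Mitoran cognate is 'sozo'.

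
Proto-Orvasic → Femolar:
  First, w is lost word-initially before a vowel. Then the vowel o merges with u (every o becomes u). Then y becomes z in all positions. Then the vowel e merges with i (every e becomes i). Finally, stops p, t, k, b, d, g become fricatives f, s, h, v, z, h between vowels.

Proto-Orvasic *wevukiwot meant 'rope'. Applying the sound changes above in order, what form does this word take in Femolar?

Femolar: *wevukiwot > evukiwot > evukiwut > ivukiwut > ivuhiwut  (by glide loss, vowel merger, vowel merger, intervocalic lenition)

ivuhiwut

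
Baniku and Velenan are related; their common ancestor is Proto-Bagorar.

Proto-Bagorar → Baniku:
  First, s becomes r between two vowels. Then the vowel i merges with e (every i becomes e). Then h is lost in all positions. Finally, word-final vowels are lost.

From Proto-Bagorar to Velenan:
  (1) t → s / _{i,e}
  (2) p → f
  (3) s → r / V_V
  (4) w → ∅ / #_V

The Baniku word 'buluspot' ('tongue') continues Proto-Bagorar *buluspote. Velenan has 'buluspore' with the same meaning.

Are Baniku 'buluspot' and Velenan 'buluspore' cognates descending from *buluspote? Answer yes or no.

no

Derive the expected Velenan reflex of *buluspote:
Velenan: *buluspote > buluspose > bulusfose > bulusfore  (by palatalisation, unconditioned shift, rhotacism)
The regular Velenan reflex would be 'bulusfore', but the attested form is 'buluspore'. The correspondence is irregular, so they are not cognates (the Velenan form has a different source).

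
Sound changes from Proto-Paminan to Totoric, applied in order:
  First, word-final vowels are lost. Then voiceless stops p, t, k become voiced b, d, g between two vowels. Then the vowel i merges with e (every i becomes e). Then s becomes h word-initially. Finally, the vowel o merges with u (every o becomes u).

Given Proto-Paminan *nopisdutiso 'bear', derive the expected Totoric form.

Totoric: *nopisdutiso
  nopisdutiso → nopisdutis   [apocope]
  nopisdutis → nobisdudis   [intervocalic voicing]
  nobisdudis → nobesdudes   [vowel merger]
  nobesdudes (rule 4 does not apply)
  nobesdudes → nubesdudes   [vowel merger]
  giving Totoric nubesdudes.

nubesdudes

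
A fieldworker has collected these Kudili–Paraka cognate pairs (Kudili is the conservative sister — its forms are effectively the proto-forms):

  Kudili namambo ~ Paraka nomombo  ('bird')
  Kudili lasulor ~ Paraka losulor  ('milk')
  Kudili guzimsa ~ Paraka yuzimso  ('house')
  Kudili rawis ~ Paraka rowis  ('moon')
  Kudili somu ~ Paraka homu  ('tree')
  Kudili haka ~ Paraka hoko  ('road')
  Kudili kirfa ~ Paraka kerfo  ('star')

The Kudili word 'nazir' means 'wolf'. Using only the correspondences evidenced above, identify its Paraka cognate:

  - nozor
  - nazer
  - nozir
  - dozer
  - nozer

nozer

lasulor ~ losulor, rawis ~ rowis — Kudili a corresponds to Paraka o after a consonant, before a consonant other than r, m, n, p, b, f, v.
kirfa ~ kerfo — Kudili i corresponds to Paraka e after a consonant, before r.
Applying these to Kudili 'nazir':
  nazir → nozir   (a→o after a consonant, before a consonant other than r, m, n, p, b, f, v)
  nozir → nozer   (i→e after a consonant, before r)
So the Paraka cognate is 'nozer'.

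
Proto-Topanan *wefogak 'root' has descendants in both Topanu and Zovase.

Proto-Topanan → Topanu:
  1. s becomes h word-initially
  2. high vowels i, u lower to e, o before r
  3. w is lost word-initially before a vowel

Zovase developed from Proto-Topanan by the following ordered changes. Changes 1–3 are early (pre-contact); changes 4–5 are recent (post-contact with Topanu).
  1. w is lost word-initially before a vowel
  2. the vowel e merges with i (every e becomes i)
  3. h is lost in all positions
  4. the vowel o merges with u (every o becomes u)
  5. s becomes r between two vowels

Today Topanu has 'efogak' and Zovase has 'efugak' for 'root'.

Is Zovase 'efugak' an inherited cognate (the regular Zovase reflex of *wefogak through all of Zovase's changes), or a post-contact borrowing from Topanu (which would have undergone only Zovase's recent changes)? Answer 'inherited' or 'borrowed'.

borrowed

If inherited, *wefogak would pass through all of Zovase's changes:
Zovase: *wefogak > efogak > ifogak > ifugak  (by glide loss, vowel merger, vowel merger)
If borrowed from Topanu 'efogak' after the early changes, it would undergo only the recent ones:
  rule 4 (vowel merger): efogak → efugak
  rule 5 (rhotacism): no change (efugak)
  ⇒ as a loan: efugak
Zovase 'efugak' matches the loan outcome 'efugak', not the inherited 'ifugak' — it skipped the early Zovase changes, so it was borrowed from Topanu.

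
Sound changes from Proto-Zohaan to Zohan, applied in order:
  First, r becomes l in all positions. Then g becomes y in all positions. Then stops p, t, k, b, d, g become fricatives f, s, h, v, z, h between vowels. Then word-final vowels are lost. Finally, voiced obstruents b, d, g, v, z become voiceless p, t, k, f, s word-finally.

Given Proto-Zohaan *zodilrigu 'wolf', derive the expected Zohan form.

zozilliy

Zohan: start from *zodilrigu.
  rule 1 (unconditioned shift): zodilrigu → zodilligu
  rule 2 (unconditioned shift): zodilligu → zodilliyu
  rule 3 (intervocalic lenition): zodilliyu → zozilliyu
  rule 4 (apocope): zozilliyu → zozilliy
  rule 5: no change — zozilliy
  ⇒ Zohan zozilliy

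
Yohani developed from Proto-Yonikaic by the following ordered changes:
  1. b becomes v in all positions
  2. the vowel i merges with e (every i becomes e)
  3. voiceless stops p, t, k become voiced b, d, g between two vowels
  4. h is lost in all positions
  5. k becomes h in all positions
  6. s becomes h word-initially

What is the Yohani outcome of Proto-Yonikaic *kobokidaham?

hovogedaam

Yohani: start from *kobokidaham.
  rule 1 (unconditioned shift): kobokidaham → kovokidaham
  rule 2 (vowel merger): kovokidaham → kovokedaham
  rule 3 (intervocalic voicing): kovokedaham → kovogedaham
  rule 4 (h-loss): kovogedaham → kovogedaam
  rule 5 (unconditioned shift): kovogedaam → hovogedaam
  rule 6: no change — hovogedaam
  ⇒ Yohani hovogedaam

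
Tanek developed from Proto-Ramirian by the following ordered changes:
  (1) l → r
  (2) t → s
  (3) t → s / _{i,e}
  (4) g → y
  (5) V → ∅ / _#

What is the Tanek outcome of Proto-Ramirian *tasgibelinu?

sasyiberin

Tanek: *tasgibelinu > tasgiberinu > sasgiberinu > sasyiberinu > sasyiberin  (by unconditioned shift, unconditioned shift, unconditioned shift, apocope)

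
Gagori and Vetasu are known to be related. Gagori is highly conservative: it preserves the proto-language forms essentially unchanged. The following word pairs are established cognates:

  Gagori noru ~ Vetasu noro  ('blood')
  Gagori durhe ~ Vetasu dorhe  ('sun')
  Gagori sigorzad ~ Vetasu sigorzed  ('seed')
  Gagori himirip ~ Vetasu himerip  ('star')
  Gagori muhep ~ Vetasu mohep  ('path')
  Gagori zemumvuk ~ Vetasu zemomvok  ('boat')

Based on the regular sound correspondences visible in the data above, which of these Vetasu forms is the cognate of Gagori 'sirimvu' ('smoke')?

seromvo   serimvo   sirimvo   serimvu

himirip ~ himerip — Gagori i corresponds to Vetasu e after a consonant, before r.
noru ~ noro — Gagori u corresponds to Vetasu o word-finally.
Applying these to Gagori 'sirimvu':
  sirimvu → serimvu   (i→e after a consonant, before r)
  serimvu → serimvo   (u→o word-finally)
So the Vetasu cognate is 'serimvo'.

serimvo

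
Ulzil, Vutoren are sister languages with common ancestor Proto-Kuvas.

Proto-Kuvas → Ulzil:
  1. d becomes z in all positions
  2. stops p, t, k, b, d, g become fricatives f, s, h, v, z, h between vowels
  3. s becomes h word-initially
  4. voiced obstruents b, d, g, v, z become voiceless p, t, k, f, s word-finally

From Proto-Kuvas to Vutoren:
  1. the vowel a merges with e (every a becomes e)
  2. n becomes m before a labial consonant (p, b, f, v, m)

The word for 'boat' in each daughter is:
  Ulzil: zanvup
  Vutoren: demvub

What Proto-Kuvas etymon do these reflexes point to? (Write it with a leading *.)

*danvub

Position 6: Ulzil has p, Vutoren has b. Vutoren preserves b here (none of its changes turn any other segment into b), so the proto-segment is *b.
Position 2: Ulzil has a, Vutoren has e. Ulzil preserves a here (none of its changes turn any other segment into a), so the proto-segment is *a.
Verify the candidate proto-form against each daughter:
Ulzil: *danvub > zanvub > zanvup  (by unconditioned shift, final devoicing)
Vutoren: *danvub
  danvub → denvub   [vowel merger]
  denvub → demvub   [nasal place assimilation]
  giving Vutoren demvub.
*danvub is the unique common source.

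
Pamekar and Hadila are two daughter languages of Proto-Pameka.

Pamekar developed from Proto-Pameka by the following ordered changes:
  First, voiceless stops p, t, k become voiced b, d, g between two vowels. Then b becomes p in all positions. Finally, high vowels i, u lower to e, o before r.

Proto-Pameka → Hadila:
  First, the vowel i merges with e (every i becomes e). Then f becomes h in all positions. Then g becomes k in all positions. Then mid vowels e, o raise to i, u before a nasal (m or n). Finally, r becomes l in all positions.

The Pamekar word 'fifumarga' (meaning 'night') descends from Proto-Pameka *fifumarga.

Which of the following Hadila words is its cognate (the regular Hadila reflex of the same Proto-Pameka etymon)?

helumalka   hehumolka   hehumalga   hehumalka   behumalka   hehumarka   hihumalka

hehumalka

Hadila: *fifumarga
  fifumarga → fefumarga   [vowel merger]
  fefumarga → hehumarga   [unconditioned shift]
  hehumarga → hehumarka   [unconditioned shift]
  hehumarka (rule 4 does not apply)
  hehumarka → hehumalka   [unconditioned shift]
  giving Hadila hehumalka.
The other candidates each miss or misapply at least one Hadila change.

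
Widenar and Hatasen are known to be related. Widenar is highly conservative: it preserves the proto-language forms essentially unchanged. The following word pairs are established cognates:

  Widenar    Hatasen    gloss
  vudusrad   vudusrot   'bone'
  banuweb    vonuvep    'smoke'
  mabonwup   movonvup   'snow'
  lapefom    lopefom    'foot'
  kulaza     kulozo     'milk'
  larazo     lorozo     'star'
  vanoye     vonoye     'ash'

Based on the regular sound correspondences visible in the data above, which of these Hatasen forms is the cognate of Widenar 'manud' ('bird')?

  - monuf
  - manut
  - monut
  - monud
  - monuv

monut

banuweb ~ vonuvep, vanoye ~ vonoye — Widenar a corresponds to Hatasen o after a consonant, before a nasal.
vudusrad ~ vudusrot — Widenar d corresponds to Hatasen t word-finally.
Applying these to Widenar 'manud':
  manud → monud   (a→o after a consonant, before a nasal)
  monud → monut   (d→t word-finally)
So the Hatasen cognate is 'monut'.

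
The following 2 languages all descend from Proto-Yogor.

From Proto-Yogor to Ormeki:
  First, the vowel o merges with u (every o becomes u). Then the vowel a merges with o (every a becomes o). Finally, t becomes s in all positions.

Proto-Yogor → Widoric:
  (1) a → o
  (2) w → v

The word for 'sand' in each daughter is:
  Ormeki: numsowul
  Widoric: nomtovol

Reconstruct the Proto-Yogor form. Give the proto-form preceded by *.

Position 6: Ormeki has w, Widoric has v. Ormeki preserves w here (none of its changes turn any other segment into w), so the proto-segment is *w.
Position 7: Ormeki has u, Widoric has o. Taking the neighbouring segments as reconstructed: Ormeki u could go back to *o or *u; Widoric o could go back to *a or *o — the one source consistent with every daughter is *o.
Position 4: Ormeki has s, Widoric has t. Widoric preserves t here (none of its changes turn any other segment into t), so the proto-segment is *t.
Continuing position by position gives *nomtawol; check it forward:
Ormeki: *nomtawol > numtawul > numtowul > numsowul  (by vowel merger, vowel merger, unconditioned shift)
Widoric: start from *nomtawol.
  rule 1 (vowel merger): nomtawol → nomtowol
  rule 2 (unconditioned shift): nomtowol → nomtovol
  ⇒ Widoric nomtovol
*nomtawol is the unique common source.

*nomtawol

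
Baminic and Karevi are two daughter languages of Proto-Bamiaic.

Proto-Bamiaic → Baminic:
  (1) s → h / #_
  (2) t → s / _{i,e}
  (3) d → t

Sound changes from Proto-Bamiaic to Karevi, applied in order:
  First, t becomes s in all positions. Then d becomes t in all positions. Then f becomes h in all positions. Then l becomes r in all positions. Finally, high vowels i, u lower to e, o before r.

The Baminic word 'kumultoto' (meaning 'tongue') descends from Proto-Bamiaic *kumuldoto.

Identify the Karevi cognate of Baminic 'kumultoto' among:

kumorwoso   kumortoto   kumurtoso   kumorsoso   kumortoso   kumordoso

kumortoso

Karevi: start from *kumuldoto.
  rule 1 (unconditioned shift): kumuldoto → kumuldoso
  rule 2 (unconditioned shift): kumuldoso → kumultoso
  rule 3: no change — kumultoso
  rule 4 (unconditioned shift): kumultoso → kumurtoso
  rule 5 (pre-rhotic lowering): kumurtoso → kumortoso
  ⇒ Karevi kumortoso
Only 'kumortoso' matches the regular Karevi development of *kumuldoto.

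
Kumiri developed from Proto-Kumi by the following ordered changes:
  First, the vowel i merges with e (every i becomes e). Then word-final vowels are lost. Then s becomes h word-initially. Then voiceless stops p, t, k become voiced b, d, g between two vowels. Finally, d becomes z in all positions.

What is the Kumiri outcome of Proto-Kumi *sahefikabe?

hahefegab

Kumiri: start from *sahefikabe.
  rule 1 (vowel merger): sahefikabe → sahefekabe
  rule 2 (apocope): sahefekabe → sahefekab
  rule 3 (debuccalisation): sahefekab → hahefekab
  rule 4 (intervocalic voicing): hahefekab → hahefegab
  rule 5: no change — hahefegab
  ⇒ Kumiri hahefegab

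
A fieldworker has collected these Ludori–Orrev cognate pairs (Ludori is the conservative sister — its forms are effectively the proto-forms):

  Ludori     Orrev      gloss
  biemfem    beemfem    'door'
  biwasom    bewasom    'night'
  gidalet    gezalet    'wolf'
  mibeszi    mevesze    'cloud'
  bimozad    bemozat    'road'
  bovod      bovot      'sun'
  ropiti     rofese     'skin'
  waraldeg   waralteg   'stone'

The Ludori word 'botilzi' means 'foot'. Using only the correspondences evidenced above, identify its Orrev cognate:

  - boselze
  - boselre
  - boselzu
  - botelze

boselze

ropiti ~ rofese — Ludori t corresponds to Orrev s between vowels (before a front vowel).
biwasom ~ bewasom, gidalet ~ gezalet — Ludori i corresponds to Orrev e after a consonant, before a consonant other than r, m, n, p, b, f, v.
mibeszi ~ mevesze, ropiti ~ rofese — Ludori i corresponds to Orrev e word-finally.
Applying these to Ludori 'botilzi':
  botilzi → bosilzi   (t→s between vowels (before a front vowel))
  bosilzi → boselzi   (i→e after a consonant, before a consonant other than r, m, n, p, b, f, v)
  boselzi → boselze   (i→e word-finally)
So the Orrev cognate is 'boselze'.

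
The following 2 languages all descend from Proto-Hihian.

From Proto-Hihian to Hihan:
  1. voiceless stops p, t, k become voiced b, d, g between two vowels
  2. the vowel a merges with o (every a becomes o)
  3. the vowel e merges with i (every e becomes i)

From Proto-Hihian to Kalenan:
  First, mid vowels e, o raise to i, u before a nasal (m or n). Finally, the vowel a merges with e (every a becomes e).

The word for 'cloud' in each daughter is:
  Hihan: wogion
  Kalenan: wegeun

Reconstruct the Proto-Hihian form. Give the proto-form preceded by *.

*wageon

Position 4: Hihan has i, Kalenan has e. Taking the neighbouring segments as reconstructed: Hihan i could go back to *e or *i; Kalenan e could go back to *a or *e — the one source consistent with every daughter is *e.
Position 5: Hihan has o, Kalenan has u. Taking the neighbouring segments as reconstructed: Hihan o could go back to *a or *o; Kalenan u could go back to *o or *u — the one source consistent with every daughter is *o.
This points to *wageon. Verify forward in each daughter:
Hihan: *wageon
  wageon (rule 1 does not apply)
  wageon → wogeon   [vowel merger]
  wogeon → wogion   [vowel merger]
  giving Hihan wogion.
Kalenan: *wageon
  wageon → wageun   [pre-nasal raising]
  wageun → wegeun   [vowel merger]
  giving Kalenan wegeun.
*wageon is the unique common source.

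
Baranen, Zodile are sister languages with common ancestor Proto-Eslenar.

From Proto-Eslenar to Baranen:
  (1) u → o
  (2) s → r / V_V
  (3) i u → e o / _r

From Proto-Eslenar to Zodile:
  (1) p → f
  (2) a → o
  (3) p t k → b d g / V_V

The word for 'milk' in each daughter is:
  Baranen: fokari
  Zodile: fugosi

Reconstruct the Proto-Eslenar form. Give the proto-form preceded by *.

Position 3: Baranen has k, Zodile has g. Baranen preserves k here (none of its changes turn any other segment into k), so the proto-segment is *k.
Position 2: Baranen has o, Zodile has u. Zodile preserves u here (none of its changes turn any other segment into u), so the proto-segment is *u.
This points to *fukasi. Verify forward in each daughter:
Baranen: *fukasi > fokasi > fokari  (by vowel merger, rhotacism)
Zodile: *fukasi > fukosi > fugosi  (by vowel merger, intervocalic voicing)
*fukasi is the unique common source.

*fukasi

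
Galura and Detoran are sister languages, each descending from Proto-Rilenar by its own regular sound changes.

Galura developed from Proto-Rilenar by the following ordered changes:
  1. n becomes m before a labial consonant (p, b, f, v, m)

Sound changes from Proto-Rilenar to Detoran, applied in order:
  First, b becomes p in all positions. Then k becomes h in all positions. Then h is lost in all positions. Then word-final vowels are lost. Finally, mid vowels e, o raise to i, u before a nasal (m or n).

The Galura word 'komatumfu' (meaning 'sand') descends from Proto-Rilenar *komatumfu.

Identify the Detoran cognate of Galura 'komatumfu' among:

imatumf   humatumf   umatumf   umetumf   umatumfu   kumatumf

Detoran: *komatumfu
  komatumfu (rule 1 does not apply)
  komatumfu → homatumfu   [unconditioned shift]
  homatumfu → omatumfu   [h-loss]
  omatumfu → omatumf   [apocope]
  omatumf → umatumf   [pre-nasal raising]
  giving Detoran umatumf.
Among the options, 'umatumf' alone shows every Detoran change applied in order.

umatumf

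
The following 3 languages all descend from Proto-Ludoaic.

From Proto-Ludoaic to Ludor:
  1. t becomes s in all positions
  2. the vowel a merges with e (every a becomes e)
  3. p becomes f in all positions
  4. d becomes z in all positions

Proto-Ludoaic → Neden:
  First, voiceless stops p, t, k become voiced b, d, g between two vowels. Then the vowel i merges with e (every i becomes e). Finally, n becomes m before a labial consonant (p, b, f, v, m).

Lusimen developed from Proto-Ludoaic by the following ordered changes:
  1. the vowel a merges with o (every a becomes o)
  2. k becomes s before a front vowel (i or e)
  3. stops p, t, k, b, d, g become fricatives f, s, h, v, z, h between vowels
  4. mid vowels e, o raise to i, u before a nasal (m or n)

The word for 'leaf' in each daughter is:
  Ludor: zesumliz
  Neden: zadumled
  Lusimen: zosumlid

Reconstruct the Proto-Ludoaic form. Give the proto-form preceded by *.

Position 7: Ludor has i, Neden has e, Lusimen has i. Ludor preserves i here (none of its changes turn any other segment into i), so the proto-segment is *i.
Position 2: Ludor has e, Neden has a, Lusimen has o. Neden preserves a here (none of its changes turn any other segment into a), so the proto-segment is *a.
Position 8: Ludor has z, Neden has d, Lusimen has d. Lusimen preserves d here (none of its changes turn any other segment into d), so the proto-segment is *d.
This points to *zatumlid. Verify forward in each daughter:
Ludor: *zatumlid
  zatumlid → zasumlid   [unconditioned shift]
  zasumlid → zesumlid   [vowel merger]
  zesumlid (rule 3 does not apply)
  zesumlid → zesumliz   [unconditioned shift]
  giving Ludor zesumliz.
Neden: start from *zatumlid.
  rule 1 (intervocalic voicing): zatumlid → zadumlid
  rule 2 (vowel merger): zadumlid → zadumled
  rule 3: no change — zadumled
  ⇒ Neden zadumled
Lusimen: *zatumlid > zotumlid > zosumlid  (by vowel merger, intervocalic lenition)
*zatumlid is the unique common source.

*zatumlid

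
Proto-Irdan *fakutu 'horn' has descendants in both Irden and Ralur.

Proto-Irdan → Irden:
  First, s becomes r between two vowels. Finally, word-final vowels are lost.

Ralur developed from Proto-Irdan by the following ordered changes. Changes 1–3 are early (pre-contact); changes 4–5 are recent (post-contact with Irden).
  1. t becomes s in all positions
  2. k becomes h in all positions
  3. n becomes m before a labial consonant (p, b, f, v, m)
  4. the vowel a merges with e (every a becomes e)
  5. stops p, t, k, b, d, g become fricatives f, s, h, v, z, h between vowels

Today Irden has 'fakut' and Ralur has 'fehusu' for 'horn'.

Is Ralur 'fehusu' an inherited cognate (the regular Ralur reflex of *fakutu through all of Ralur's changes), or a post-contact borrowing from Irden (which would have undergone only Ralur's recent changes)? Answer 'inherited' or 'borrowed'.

inherited

If inherited, *fakutu would pass through all of Ralur's changes:
Ralur: start from *fakutu.
  rule 1 (unconditioned shift): fakutu → fakusu
  rule 2 (unconditioned shift): fakusu → fahusu
  rule 3: no change — fahusu
  rule 4 (vowel merger): fahusu → fehusu
  rule 5: no change — fehusu
  ⇒ Ralur fehusu
If borrowed from Irden 'fakut' after the early changes, it would undergo only the recent ones:
  rule 4 (vowel merger): fakut → fekut
  rule 5 (intervocalic lenition): fekut → fehut
  ⇒ as a loan: fehut
Ralur 'fehusu' matches the inherited outcome exactly, so it is an inherited cognate, not a loan.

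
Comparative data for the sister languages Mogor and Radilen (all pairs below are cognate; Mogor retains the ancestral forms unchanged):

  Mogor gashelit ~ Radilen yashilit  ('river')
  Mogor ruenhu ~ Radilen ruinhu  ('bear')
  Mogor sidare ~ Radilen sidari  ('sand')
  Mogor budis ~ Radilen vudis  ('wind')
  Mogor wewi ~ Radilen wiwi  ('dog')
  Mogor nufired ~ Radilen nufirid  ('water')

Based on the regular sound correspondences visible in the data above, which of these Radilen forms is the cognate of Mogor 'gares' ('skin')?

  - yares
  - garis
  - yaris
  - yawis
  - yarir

yaris

gashelit ~ yashilit — Mogor g corresponds to Radilen y word-initially before a back vowel.
gashelit ~ yashilit, wewi ~ wiwi — Mogor e corresponds to Radilen i after a consonant, before a consonant other than r, m, n, p, b, f, v.
Applying these to Mogor 'gares':
  gares → yares   (g→y word-initially before a back vowel)
  yares → yaris   (e→i after a consonant, before a consonant other than r, m, n, p, b, f, v)
So the Radilen cognate is 'yaris'.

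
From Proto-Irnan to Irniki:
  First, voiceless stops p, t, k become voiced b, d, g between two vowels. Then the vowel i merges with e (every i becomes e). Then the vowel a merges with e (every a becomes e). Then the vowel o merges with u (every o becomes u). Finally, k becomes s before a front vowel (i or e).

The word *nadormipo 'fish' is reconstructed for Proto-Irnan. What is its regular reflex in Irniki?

nedurmebu

Irniki: start from *nadormipo.
  rule 1 (intervocalic voicing): nadormipo → nadormibo
  rule 2 (vowel merger): nadormibo → nadormebo
  rule 3 (vowel merger): nadormebo → nedormebo
  rule 4 (vowel merger): nedormebo → nedurmebu
  rule 5: no change — nedurmebu
  ⇒ Irniki nedurmebu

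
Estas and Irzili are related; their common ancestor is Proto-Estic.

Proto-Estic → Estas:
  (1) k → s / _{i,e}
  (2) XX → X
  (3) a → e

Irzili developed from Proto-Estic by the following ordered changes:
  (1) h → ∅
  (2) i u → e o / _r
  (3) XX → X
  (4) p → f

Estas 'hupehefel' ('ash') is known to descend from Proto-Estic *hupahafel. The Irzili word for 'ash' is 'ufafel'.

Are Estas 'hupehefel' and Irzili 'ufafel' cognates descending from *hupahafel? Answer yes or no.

Derive the expected Irzili reflex of *hupahafel:
Irzili: start from *hupahafel.
  rule 1 (h-loss): hupahafel → upaafel
  rule 2: no change — upaafel
  rule 3 (degemination): upaafel → upafel
  rule 4 (unconditioned shift): upafel → ufafel
  ⇒ Irzili ufafel
Irzili 'ufafel' matches the regular reflex exactly, so the pair is cognate.

yes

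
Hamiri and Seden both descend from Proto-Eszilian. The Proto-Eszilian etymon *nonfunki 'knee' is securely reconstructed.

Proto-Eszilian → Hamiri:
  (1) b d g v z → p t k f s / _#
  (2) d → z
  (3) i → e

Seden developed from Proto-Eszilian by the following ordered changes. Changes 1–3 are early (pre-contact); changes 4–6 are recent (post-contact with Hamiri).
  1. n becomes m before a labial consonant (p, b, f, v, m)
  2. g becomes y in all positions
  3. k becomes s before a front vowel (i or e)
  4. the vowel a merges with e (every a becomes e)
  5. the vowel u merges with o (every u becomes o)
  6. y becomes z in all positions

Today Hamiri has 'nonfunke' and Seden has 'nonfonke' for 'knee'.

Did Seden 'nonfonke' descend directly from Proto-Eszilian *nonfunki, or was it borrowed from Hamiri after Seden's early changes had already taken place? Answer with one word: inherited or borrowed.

borrowed

If inherited, *nonfunki would pass through all of Seden's changes:
Seden: start from *nonfunki.
  rule 1 (nasal place assimilation): nonfunki → nomfunki
  rule 2: no change — nomfunki
  rule 3 (palatalisation): nomfunki → nomfunsi
  rule 4: no change — nomfunsi
  rule 5 (vowel merger): nomfunsi → nomfonsi
  rule 6: no change — nomfonsi
  ⇒ Seden nomfonsi
If borrowed from Hamiri 'nonfunke' after the early changes, it would undergo only the recent ones:
  rule 4 (vowel merger): no change (nonfunke)
  rule 5 (vowel merger): nonfunke → nonfonke
  rule 6 (unconditioned shift): no change (nonfonke)
  ⇒ as a loan: nonfonke
Seden 'nonfonke' matches the loan outcome 'nonfonke', not the inherited 'nomfonsi' — it skipped the early Seden changes, so it was borrowed from Hamiri.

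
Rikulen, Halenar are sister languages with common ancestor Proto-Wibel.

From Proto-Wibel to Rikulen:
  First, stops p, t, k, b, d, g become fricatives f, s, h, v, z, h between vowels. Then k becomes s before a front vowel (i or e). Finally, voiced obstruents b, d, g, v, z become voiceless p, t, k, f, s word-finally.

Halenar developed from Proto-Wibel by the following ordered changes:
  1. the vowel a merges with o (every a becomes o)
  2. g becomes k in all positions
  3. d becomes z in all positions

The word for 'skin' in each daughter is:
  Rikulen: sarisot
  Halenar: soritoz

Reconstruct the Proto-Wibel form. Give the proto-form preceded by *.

*saritod

Position 5: Rikulen has s, Halenar has t. Halenar preserves t here (none of its changes turn any other segment into t), so the proto-segment is *t.
Position 2: Rikulen has a, Halenar has o. Rikulen preserves a here (none of its changes turn any other segment into a), so the proto-segment is *a.
Verify the candidate proto-form against each daughter:
Rikulen: *saritod > sarisod > sarisot  (by intervocalic lenition, final devoicing)
Halenar: *saritod > soritod > soritoz  (by vowel merger, unconditioned shift)
No other proto-form is consistent with every reflex, so the reconstruction is *saritod.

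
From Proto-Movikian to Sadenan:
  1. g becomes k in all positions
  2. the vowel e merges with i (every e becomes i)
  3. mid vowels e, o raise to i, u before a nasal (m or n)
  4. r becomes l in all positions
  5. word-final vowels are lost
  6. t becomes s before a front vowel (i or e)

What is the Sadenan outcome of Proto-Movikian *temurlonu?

Sadenan: *temurlonu > timurlonu > timurlunu > timullunu > timullun > simullun  (by vowel merger, pre-nasal raising, unconditioned shift, apocope, palatalisation)

simullun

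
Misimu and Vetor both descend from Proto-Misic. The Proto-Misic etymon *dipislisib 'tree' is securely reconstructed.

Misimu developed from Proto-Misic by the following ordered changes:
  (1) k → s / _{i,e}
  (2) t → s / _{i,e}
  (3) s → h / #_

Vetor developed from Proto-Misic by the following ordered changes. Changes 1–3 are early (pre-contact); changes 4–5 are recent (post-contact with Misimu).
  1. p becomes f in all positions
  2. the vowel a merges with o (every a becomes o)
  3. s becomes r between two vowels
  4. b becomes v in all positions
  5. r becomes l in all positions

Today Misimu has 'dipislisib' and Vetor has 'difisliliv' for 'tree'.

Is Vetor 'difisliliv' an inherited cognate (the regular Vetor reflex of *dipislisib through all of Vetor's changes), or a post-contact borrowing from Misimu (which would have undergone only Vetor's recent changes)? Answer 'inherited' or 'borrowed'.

If inherited, *dipislisib would pass through all of Vetor's changes:
Vetor: *dipislisib
  dipislisib → difislisib   [unconditioned shift]
  difislisib (rule 2 does not apply)
  difislisib → difislirib   [rhotacism]
  difislirib → difisliriv   [unconditioned shift]
  difisliriv → difisliliv   [unconditioned shift]
  giving Vetor difisliliv.
If borrowed from Misimu 'dipislisib' after the early changes, it would undergo only the recent ones:
  rule 4 (unconditioned shift): dipislisib → dipislisiv
  rule 5 (unconditioned shift): no change (dipislisiv)
  ⇒ as a loan: dipislisiv
Vetor 'difisliliv' matches the inherited outcome exactly, so it is an inherited cognate, not a loan.

inherited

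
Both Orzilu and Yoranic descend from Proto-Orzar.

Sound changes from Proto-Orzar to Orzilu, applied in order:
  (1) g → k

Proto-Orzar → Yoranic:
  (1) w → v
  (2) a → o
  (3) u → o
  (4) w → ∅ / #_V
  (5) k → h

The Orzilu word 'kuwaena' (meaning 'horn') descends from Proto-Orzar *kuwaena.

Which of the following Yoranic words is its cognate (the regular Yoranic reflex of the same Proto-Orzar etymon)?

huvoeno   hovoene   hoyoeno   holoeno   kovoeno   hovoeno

Yoranic: start from *kuwaena.
  rule 1 (unconditioned shift): kuwaena → kuvaena
  rule 2 (vowel merger): kuvaena → kuvoeno
  rule 3 (vowel merger): kuvoeno → kovoeno
  rule 4: no change — kovoeno
  rule 5 (unconditioned shift): kovoeno → hovoeno
  ⇒ Yoranic hovoeno

hovoeno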